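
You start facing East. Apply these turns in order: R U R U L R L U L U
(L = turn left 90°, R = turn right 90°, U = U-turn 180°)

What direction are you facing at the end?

Start: East
  R (right (90° clockwise)) -> South
  U (U-turn (180°)) -> North
  R (right (90° clockwise)) -> East
  U (U-turn (180°)) -> West
  L (left (90° counter-clockwise)) -> South
  R (right (90° clockwise)) -> West
  L (left (90° counter-clockwise)) -> South
  U (U-turn (180°)) -> North
  L (left (90° counter-clockwise)) -> West
  U (U-turn (180°)) -> East
Final: East

Answer: Final heading: East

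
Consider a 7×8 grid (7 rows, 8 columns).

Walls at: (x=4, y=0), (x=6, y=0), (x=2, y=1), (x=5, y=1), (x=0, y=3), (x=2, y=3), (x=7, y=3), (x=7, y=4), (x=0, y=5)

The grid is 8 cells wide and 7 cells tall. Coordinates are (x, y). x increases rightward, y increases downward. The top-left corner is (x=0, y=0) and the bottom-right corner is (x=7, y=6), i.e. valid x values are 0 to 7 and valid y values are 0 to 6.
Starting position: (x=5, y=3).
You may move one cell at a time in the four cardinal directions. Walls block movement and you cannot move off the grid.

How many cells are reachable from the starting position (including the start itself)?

Answer: Reachable cells: 46

Derivation:
BFS flood-fill from (x=5, y=3):
  Distance 0: (x=5, y=3)
  Distance 1: (x=5, y=2), (x=4, y=3), (x=6, y=3), (x=5, y=4)
  Distance 2: (x=4, y=2), (x=6, y=2), (x=3, y=3), (x=4, y=4), (x=6, y=4), (x=5, y=5)
  Distance 3: (x=4, y=1), (x=6, y=1), (x=3, y=2), (x=7, y=2), (x=3, y=4), (x=4, y=5), (x=6, y=5), (x=5, y=6)
  Distance 4: (x=3, y=1), (x=7, y=1), (x=2, y=2), (x=2, y=4), (x=3, y=5), (x=7, y=5), (x=4, y=6), (x=6, y=6)
  Distance 5: (x=3, y=0), (x=7, y=0), (x=1, y=2), (x=1, y=4), (x=2, y=5), (x=3, y=6), (x=7, y=6)
  Distance 6: (x=2, y=0), (x=1, y=1), (x=0, y=2), (x=1, y=3), (x=0, y=4), (x=1, y=5), (x=2, y=6)
  Distance 7: (x=1, y=0), (x=0, y=1), (x=1, y=6)
  Distance 8: (x=0, y=0), (x=0, y=6)
Total reachable: 46 (grid has 47 open cells total)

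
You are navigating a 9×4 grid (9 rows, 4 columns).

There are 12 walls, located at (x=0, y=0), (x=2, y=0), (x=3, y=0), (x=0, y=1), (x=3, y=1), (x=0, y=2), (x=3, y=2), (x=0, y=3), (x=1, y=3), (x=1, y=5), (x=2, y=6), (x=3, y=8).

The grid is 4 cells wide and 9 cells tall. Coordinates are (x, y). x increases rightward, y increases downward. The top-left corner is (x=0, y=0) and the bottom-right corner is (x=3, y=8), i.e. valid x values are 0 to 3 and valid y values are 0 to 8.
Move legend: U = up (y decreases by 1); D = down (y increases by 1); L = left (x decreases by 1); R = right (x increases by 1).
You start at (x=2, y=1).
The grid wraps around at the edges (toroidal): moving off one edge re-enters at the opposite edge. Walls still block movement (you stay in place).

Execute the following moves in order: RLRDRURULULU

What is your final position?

Start: (x=2, y=1)
  R (right): blocked, stay at (x=2, y=1)
  L (left): (x=2, y=1) -> (x=1, y=1)
  R (right): (x=1, y=1) -> (x=2, y=1)
  D (down): (x=2, y=1) -> (x=2, y=2)
  R (right): blocked, stay at (x=2, y=2)
  U (up): (x=2, y=2) -> (x=2, y=1)
  R (right): blocked, stay at (x=2, y=1)
  U (up): blocked, stay at (x=2, y=1)
  L (left): (x=2, y=1) -> (x=1, y=1)
  U (up): (x=1, y=1) -> (x=1, y=0)
  L (left): blocked, stay at (x=1, y=0)
  U (up): (x=1, y=0) -> (x=1, y=8)
Final: (x=1, y=8)

Answer: Final position: (x=1, y=8)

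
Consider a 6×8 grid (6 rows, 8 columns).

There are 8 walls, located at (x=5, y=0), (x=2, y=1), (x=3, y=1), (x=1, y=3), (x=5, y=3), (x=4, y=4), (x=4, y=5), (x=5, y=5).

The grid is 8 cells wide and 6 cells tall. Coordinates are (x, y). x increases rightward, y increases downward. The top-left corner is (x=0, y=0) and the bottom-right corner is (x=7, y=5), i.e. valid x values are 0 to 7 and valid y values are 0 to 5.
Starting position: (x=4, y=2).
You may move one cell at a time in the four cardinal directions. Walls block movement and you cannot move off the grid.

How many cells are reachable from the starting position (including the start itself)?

BFS flood-fill from (x=4, y=2):
  Distance 0: (x=4, y=2)
  Distance 1: (x=4, y=1), (x=3, y=2), (x=5, y=2), (x=4, y=3)
  Distance 2: (x=4, y=0), (x=5, y=1), (x=2, y=2), (x=6, y=2), (x=3, y=3)
  Distance 3: (x=3, y=0), (x=6, y=1), (x=1, y=2), (x=7, y=2), (x=2, y=3), (x=6, y=3), (x=3, y=4)
  Distance 4: (x=2, y=0), (x=6, y=0), (x=1, y=1), (x=7, y=1), (x=0, y=2), (x=7, y=3), (x=2, y=4), (x=6, y=4), (x=3, y=5)
  Distance 5: (x=1, y=0), (x=7, y=0), (x=0, y=1), (x=0, y=3), (x=1, y=4), (x=5, y=4), (x=7, y=4), (x=2, y=5), (x=6, y=5)
  Distance 6: (x=0, y=0), (x=0, y=4), (x=1, y=5), (x=7, y=5)
  Distance 7: (x=0, y=5)
Total reachable: 40 (grid has 40 open cells total)

Answer: Reachable cells: 40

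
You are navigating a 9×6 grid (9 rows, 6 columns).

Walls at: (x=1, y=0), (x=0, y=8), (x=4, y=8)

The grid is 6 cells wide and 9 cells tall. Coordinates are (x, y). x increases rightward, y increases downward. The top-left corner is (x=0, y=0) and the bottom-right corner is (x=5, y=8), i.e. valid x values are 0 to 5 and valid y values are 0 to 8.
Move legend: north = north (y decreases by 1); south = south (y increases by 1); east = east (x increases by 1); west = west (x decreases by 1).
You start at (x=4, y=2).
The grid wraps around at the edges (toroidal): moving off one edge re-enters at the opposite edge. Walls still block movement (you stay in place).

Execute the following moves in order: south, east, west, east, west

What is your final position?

Answer: Final position: (x=4, y=3)

Derivation:
Start: (x=4, y=2)
  south (south): (x=4, y=2) -> (x=4, y=3)
  east (east): (x=4, y=3) -> (x=5, y=3)
  west (west): (x=5, y=3) -> (x=4, y=3)
  east (east): (x=4, y=3) -> (x=5, y=3)
  west (west): (x=5, y=3) -> (x=4, y=3)
Final: (x=4, y=3)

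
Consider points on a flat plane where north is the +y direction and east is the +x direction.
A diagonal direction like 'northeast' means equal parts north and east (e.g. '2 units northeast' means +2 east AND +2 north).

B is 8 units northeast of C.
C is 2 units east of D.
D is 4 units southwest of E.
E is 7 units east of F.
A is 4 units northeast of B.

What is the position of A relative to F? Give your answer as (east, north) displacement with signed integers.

Place F at the origin (east=0, north=0).
  E is 7 units east of F: delta (east=+7, north=+0); E at (east=7, north=0).
  D is 4 units southwest of E: delta (east=-4, north=-4); D at (east=3, north=-4).
  C is 2 units east of D: delta (east=+2, north=+0); C at (east=5, north=-4).
  B is 8 units northeast of C: delta (east=+8, north=+8); B at (east=13, north=4).
  A is 4 units northeast of B: delta (east=+4, north=+4); A at (east=17, north=8).
Therefore A relative to F: (east=17, north=8).

Answer: A is at (east=17, north=8) relative to F.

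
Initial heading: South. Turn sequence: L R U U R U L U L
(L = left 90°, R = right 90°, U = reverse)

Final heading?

Start: South
  L (left (90° counter-clockwise)) -> East
  R (right (90° clockwise)) -> South
  U (U-turn (180°)) -> North
  U (U-turn (180°)) -> South
  R (right (90° clockwise)) -> West
  U (U-turn (180°)) -> East
  L (left (90° counter-clockwise)) -> North
  U (U-turn (180°)) -> South
  L (left (90° counter-clockwise)) -> East
Final: East

Answer: Final heading: East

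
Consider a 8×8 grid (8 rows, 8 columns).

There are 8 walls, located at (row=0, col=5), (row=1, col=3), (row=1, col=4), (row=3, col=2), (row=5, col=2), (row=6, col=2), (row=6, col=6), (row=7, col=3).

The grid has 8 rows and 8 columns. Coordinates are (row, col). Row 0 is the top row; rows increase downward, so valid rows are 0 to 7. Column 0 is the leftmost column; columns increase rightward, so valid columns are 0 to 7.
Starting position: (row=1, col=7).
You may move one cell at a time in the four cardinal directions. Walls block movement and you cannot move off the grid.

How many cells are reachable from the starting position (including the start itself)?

Answer: Reachable cells: 56

Derivation:
BFS flood-fill from (row=1, col=7):
  Distance 0: (row=1, col=7)
  Distance 1: (row=0, col=7), (row=1, col=6), (row=2, col=7)
  Distance 2: (row=0, col=6), (row=1, col=5), (row=2, col=6), (row=3, col=7)
  Distance 3: (row=2, col=5), (row=3, col=6), (row=4, col=7)
  Distance 4: (row=2, col=4), (row=3, col=5), (row=4, col=6), (row=5, col=7)
  Distance 5: (row=2, col=3), (row=3, col=4), (row=4, col=5), (row=5, col=6), (row=6, col=7)
  Distance 6: (row=2, col=2), (row=3, col=3), (row=4, col=4), (row=5, col=5), (row=7, col=7)
  Distance 7: (row=1, col=2), (row=2, col=1), (row=4, col=3), (row=5, col=4), (row=6, col=5), (row=7, col=6)
  Distance 8: (row=0, col=2), (row=1, col=1), (row=2, col=0), (row=3, col=1), (row=4, col=2), (row=5, col=3), (row=6, col=4), (row=7, col=5)
  Distance 9: (row=0, col=1), (row=0, col=3), (row=1, col=0), (row=3, col=0), (row=4, col=1), (row=6, col=3), (row=7, col=4)
  Distance 10: (row=0, col=0), (row=0, col=4), (row=4, col=0), (row=5, col=1)
  Distance 11: (row=5, col=0), (row=6, col=1)
  Distance 12: (row=6, col=0), (row=7, col=1)
  Distance 13: (row=7, col=0), (row=7, col=2)
Total reachable: 56 (grid has 56 open cells total)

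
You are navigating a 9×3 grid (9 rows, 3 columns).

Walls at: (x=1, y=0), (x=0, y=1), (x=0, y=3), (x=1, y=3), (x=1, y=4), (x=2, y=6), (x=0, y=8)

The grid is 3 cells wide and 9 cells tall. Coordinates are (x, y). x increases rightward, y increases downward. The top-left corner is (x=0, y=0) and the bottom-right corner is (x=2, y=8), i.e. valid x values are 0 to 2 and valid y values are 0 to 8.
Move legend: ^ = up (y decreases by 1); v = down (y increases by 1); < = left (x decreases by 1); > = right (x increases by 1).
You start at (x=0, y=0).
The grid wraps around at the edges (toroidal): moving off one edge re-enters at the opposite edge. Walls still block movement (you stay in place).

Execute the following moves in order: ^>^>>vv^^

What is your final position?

Answer: Final position: (x=0, y=0)

Derivation:
Start: (x=0, y=0)
  ^ (up): blocked, stay at (x=0, y=0)
  > (right): blocked, stay at (x=0, y=0)
  ^ (up): blocked, stay at (x=0, y=0)
  > (right): blocked, stay at (x=0, y=0)
  > (right): blocked, stay at (x=0, y=0)
  v (down): blocked, stay at (x=0, y=0)
  v (down): blocked, stay at (x=0, y=0)
  ^ (up): blocked, stay at (x=0, y=0)
  ^ (up): blocked, stay at (x=0, y=0)
Final: (x=0, y=0)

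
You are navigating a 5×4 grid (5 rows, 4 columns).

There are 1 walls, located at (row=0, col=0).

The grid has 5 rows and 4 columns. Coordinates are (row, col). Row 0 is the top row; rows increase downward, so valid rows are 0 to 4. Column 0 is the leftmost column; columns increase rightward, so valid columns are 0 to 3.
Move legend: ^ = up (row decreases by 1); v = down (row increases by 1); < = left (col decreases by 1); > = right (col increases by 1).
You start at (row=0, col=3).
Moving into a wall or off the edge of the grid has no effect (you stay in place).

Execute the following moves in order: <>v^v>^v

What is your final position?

Answer: Final position: (row=1, col=3)

Derivation:
Start: (row=0, col=3)
  < (left): (row=0, col=3) -> (row=0, col=2)
  > (right): (row=0, col=2) -> (row=0, col=3)
  v (down): (row=0, col=3) -> (row=1, col=3)
  ^ (up): (row=1, col=3) -> (row=0, col=3)
  v (down): (row=0, col=3) -> (row=1, col=3)
  > (right): blocked, stay at (row=1, col=3)
  ^ (up): (row=1, col=3) -> (row=0, col=3)
  v (down): (row=0, col=3) -> (row=1, col=3)
Final: (row=1, col=3)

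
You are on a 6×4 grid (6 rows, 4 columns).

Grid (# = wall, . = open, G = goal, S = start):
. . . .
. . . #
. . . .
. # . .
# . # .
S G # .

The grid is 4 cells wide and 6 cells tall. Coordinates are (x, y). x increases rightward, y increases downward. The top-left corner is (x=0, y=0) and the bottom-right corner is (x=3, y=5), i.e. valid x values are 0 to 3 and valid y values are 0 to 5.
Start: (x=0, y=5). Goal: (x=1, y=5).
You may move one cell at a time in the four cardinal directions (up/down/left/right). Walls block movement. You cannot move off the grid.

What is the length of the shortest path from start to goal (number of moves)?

Answer: Shortest path length: 1

Derivation:
BFS from (x=0, y=5) until reaching (x=1, y=5):
  Distance 0: (x=0, y=5)
  Distance 1: (x=1, y=5)  <- goal reached here
One shortest path (1 moves): (x=0, y=5) -> (x=1, y=5)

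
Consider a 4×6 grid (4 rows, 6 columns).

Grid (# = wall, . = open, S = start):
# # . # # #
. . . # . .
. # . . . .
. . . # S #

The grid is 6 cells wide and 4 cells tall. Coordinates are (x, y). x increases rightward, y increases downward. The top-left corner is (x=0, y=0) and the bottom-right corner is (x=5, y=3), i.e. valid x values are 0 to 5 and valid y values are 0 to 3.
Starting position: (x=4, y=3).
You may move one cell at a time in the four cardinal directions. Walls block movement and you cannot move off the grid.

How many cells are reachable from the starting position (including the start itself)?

Answer: Reachable cells: 15

Derivation:
BFS flood-fill from (x=4, y=3):
  Distance 0: (x=4, y=3)
  Distance 1: (x=4, y=2)
  Distance 2: (x=4, y=1), (x=3, y=2), (x=5, y=2)
  Distance 3: (x=5, y=1), (x=2, y=2)
  Distance 4: (x=2, y=1), (x=2, y=3)
  Distance 5: (x=2, y=0), (x=1, y=1), (x=1, y=3)
  Distance 6: (x=0, y=1), (x=0, y=3)
  Distance 7: (x=0, y=2)
Total reachable: 15 (grid has 15 open cells total)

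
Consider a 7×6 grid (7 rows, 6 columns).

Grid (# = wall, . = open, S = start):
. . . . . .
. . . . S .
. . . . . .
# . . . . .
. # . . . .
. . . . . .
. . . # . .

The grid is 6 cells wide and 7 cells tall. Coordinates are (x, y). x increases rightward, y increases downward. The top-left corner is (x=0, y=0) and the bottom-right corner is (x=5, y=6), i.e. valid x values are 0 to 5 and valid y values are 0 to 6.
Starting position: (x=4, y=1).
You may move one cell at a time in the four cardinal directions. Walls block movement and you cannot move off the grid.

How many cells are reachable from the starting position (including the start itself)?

BFS flood-fill from (x=4, y=1):
  Distance 0: (x=4, y=1)
  Distance 1: (x=4, y=0), (x=3, y=1), (x=5, y=1), (x=4, y=2)
  Distance 2: (x=3, y=0), (x=5, y=0), (x=2, y=1), (x=3, y=2), (x=5, y=2), (x=4, y=3)
  Distance 3: (x=2, y=0), (x=1, y=1), (x=2, y=2), (x=3, y=3), (x=5, y=3), (x=4, y=4)
  Distance 4: (x=1, y=0), (x=0, y=1), (x=1, y=2), (x=2, y=3), (x=3, y=4), (x=5, y=4), (x=4, y=5)
  Distance 5: (x=0, y=0), (x=0, y=2), (x=1, y=3), (x=2, y=4), (x=3, y=5), (x=5, y=5), (x=4, y=6)
  Distance 6: (x=2, y=5), (x=5, y=6)
  Distance 7: (x=1, y=5), (x=2, y=6)
  Distance 8: (x=0, y=5), (x=1, y=6)
  Distance 9: (x=0, y=4), (x=0, y=6)
Total reachable: 39 (grid has 39 open cells total)

Answer: Reachable cells: 39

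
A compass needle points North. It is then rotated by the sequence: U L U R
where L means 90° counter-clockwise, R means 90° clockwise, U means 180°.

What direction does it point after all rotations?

Answer: Final heading: North

Derivation:
Start: North
  U (U-turn (180°)) -> South
  L (left (90° counter-clockwise)) -> East
  U (U-turn (180°)) -> West
  R (right (90° clockwise)) -> North
Final: North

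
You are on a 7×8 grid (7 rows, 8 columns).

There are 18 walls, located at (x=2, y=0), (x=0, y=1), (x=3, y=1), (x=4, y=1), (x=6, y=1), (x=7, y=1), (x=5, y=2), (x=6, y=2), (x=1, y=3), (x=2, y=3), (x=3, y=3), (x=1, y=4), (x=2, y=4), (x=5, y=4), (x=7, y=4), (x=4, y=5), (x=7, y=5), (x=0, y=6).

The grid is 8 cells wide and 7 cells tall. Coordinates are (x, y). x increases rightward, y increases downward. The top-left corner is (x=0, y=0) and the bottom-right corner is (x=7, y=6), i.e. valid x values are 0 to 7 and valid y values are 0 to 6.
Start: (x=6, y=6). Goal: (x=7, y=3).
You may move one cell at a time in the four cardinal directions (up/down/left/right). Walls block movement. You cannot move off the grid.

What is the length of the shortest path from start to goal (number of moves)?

Answer: Shortest path length: 4

Derivation:
BFS from (x=6, y=6) until reaching (x=7, y=3):
  Distance 0: (x=6, y=6)
  Distance 1: (x=6, y=5), (x=5, y=6), (x=7, y=6)
  Distance 2: (x=6, y=4), (x=5, y=5), (x=4, y=6)
  Distance 3: (x=6, y=3), (x=3, y=6)
  Distance 4: (x=5, y=3), (x=7, y=3), (x=3, y=5), (x=2, y=6)  <- goal reached here
One shortest path (4 moves): (x=6, y=6) -> (x=6, y=5) -> (x=6, y=4) -> (x=6, y=3) -> (x=7, y=3)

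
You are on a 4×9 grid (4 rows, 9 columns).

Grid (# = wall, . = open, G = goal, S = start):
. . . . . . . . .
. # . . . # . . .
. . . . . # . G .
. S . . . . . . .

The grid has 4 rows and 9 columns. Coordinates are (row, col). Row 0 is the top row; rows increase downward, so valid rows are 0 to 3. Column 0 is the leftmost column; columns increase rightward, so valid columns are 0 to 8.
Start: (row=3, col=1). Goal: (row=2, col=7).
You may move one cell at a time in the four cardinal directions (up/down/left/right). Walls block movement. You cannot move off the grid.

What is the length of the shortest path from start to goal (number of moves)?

Answer: Shortest path length: 7

Derivation:
BFS from (row=3, col=1) until reaching (row=2, col=7):
  Distance 0: (row=3, col=1)
  Distance 1: (row=2, col=1), (row=3, col=0), (row=3, col=2)
  Distance 2: (row=2, col=0), (row=2, col=2), (row=3, col=3)
  Distance 3: (row=1, col=0), (row=1, col=2), (row=2, col=3), (row=3, col=4)
  Distance 4: (row=0, col=0), (row=0, col=2), (row=1, col=3), (row=2, col=4), (row=3, col=5)
  Distance 5: (row=0, col=1), (row=0, col=3), (row=1, col=4), (row=3, col=6)
  Distance 6: (row=0, col=4), (row=2, col=6), (row=3, col=7)
  Distance 7: (row=0, col=5), (row=1, col=6), (row=2, col=7), (row=3, col=8)  <- goal reached here
One shortest path (7 moves): (row=3, col=1) -> (row=3, col=2) -> (row=3, col=3) -> (row=3, col=4) -> (row=3, col=5) -> (row=3, col=6) -> (row=3, col=7) -> (row=2, col=7)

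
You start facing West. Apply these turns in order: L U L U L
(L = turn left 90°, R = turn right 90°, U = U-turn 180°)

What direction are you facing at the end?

Answer: Final heading: North

Derivation:
Start: West
  L (left (90° counter-clockwise)) -> South
  U (U-turn (180°)) -> North
  L (left (90° counter-clockwise)) -> West
  U (U-turn (180°)) -> East
  L (left (90° counter-clockwise)) -> North
Final: North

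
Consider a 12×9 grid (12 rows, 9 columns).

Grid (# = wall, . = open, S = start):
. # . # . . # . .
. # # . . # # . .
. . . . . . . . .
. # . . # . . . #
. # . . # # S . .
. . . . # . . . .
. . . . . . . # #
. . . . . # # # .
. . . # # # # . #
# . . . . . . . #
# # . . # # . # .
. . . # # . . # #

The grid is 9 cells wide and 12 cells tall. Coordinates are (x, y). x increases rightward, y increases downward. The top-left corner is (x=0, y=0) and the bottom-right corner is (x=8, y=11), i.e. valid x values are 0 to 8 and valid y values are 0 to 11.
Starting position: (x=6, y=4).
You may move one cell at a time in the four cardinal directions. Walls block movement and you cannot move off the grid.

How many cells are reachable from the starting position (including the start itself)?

Answer: Reachable cells: 70

Derivation:
BFS flood-fill from (x=6, y=4):
  Distance 0: (x=6, y=4)
  Distance 1: (x=6, y=3), (x=7, y=4), (x=6, y=5)
  Distance 2: (x=6, y=2), (x=5, y=3), (x=7, y=3), (x=8, y=4), (x=5, y=5), (x=7, y=5), (x=6, y=6)
  Distance 3: (x=5, y=2), (x=7, y=2), (x=8, y=5), (x=5, y=6)
  Distance 4: (x=7, y=1), (x=4, y=2), (x=8, y=2), (x=4, y=6)
  Distance 5: (x=7, y=0), (x=4, y=1), (x=8, y=1), (x=3, y=2), (x=3, y=6), (x=4, y=7)
  Distance 6: (x=4, y=0), (x=8, y=0), (x=3, y=1), (x=2, y=2), (x=3, y=3), (x=3, y=5), (x=2, y=6), (x=3, y=7)
  Distance 7: (x=5, y=0), (x=1, y=2), (x=2, y=3), (x=3, y=4), (x=2, y=5), (x=1, y=6), (x=2, y=7)
  Distance 8: (x=0, y=2), (x=2, y=4), (x=1, y=5), (x=0, y=6), (x=1, y=7), (x=2, y=8)
  Distance 9: (x=0, y=1), (x=0, y=3), (x=0, y=5), (x=0, y=7), (x=1, y=8), (x=2, y=9)
  Distance 10: (x=0, y=0), (x=0, y=4), (x=0, y=8), (x=1, y=9), (x=3, y=9), (x=2, y=10)
  Distance 11: (x=4, y=9), (x=3, y=10), (x=2, y=11)
  Distance 12: (x=5, y=9), (x=1, y=11)
  Distance 13: (x=6, y=9), (x=0, y=11)
  Distance 14: (x=7, y=9), (x=6, y=10)
  Distance 15: (x=7, y=8), (x=6, y=11)
  Distance 16: (x=5, y=11)
Total reachable: 70 (grid has 73 open cells total)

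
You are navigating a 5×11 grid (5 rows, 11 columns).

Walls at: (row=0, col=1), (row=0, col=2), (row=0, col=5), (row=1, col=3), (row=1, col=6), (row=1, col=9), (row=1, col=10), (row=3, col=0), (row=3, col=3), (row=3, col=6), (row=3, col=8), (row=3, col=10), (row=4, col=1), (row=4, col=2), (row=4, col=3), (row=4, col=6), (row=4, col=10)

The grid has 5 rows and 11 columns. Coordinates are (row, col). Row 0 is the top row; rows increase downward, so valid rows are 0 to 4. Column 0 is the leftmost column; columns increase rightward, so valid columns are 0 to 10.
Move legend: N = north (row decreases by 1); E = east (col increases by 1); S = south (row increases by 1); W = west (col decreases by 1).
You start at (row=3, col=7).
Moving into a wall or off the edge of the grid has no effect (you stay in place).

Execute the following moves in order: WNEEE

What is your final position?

Answer: Final position: (row=2, col=10)

Derivation:
Start: (row=3, col=7)
  W (west): blocked, stay at (row=3, col=7)
  N (north): (row=3, col=7) -> (row=2, col=7)
  E (east): (row=2, col=7) -> (row=2, col=8)
  E (east): (row=2, col=8) -> (row=2, col=9)
  E (east): (row=2, col=9) -> (row=2, col=10)
Final: (row=2, col=10)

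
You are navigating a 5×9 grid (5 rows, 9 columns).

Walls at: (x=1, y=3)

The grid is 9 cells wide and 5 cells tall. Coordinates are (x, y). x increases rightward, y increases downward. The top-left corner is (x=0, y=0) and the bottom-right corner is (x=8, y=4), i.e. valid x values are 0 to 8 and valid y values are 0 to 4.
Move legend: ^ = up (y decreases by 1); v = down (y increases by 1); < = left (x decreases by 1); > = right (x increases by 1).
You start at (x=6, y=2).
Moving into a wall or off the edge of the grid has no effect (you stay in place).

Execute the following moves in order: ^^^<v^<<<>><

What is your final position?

Answer: Final position: (x=3, y=0)

Derivation:
Start: (x=6, y=2)
  ^ (up): (x=6, y=2) -> (x=6, y=1)
  ^ (up): (x=6, y=1) -> (x=6, y=0)
  ^ (up): blocked, stay at (x=6, y=0)
  < (left): (x=6, y=0) -> (x=5, y=0)
  v (down): (x=5, y=0) -> (x=5, y=1)
  ^ (up): (x=5, y=1) -> (x=5, y=0)
  < (left): (x=5, y=0) -> (x=4, y=0)
  < (left): (x=4, y=0) -> (x=3, y=0)
  < (left): (x=3, y=0) -> (x=2, y=0)
  > (right): (x=2, y=0) -> (x=3, y=0)
  > (right): (x=3, y=0) -> (x=4, y=0)
  < (left): (x=4, y=0) -> (x=3, y=0)
Final: (x=3, y=0)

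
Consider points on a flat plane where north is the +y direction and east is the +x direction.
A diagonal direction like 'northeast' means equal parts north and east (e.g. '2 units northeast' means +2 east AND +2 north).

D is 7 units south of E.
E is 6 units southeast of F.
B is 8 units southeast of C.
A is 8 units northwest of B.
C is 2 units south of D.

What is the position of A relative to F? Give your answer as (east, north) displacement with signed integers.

Answer: A is at (east=6, north=-15) relative to F.

Derivation:
Place F at the origin (east=0, north=0).
  E is 6 units southeast of F: delta (east=+6, north=-6); E at (east=6, north=-6).
  D is 7 units south of E: delta (east=+0, north=-7); D at (east=6, north=-13).
  C is 2 units south of D: delta (east=+0, north=-2); C at (east=6, north=-15).
  B is 8 units southeast of C: delta (east=+8, north=-8); B at (east=14, north=-23).
  A is 8 units northwest of B: delta (east=-8, north=+8); A at (east=6, north=-15).
Therefore A relative to F: (east=6, north=-15).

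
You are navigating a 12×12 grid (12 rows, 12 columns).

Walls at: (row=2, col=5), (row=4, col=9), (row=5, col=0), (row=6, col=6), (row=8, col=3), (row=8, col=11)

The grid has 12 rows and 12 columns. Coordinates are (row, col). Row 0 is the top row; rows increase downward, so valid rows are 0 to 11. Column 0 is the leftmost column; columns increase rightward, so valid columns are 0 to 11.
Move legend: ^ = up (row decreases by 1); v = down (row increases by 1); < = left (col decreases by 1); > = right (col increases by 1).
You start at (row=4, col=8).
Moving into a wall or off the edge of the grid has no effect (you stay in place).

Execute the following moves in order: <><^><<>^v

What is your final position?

Answer: Final position: (row=3, col=7)

Derivation:
Start: (row=4, col=8)
  < (left): (row=4, col=8) -> (row=4, col=7)
  > (right): (row=4, col=7) -> (row=4, col=8)
  < (left): (row=4, col=8) -> (row=4, col=7)
  ^ (up): (row=4, col=7) -> (row=3, col=7)
  > (right): (row=3, col=7) -> (row=3, col=8)
  < (left): (row=3, col=8) -> (row=3, col=7)
  < (left): (row=3, col=7) -> (row=3, col=6)
  > (right): (row=3, col=6) -> (row=3, col=7)
  ^ (up): (row=3, col=7) -> (row=2, col=7)
  v (down): (row=2, col=7) -> (row=3, col=7)
Final: (row=3, col=7)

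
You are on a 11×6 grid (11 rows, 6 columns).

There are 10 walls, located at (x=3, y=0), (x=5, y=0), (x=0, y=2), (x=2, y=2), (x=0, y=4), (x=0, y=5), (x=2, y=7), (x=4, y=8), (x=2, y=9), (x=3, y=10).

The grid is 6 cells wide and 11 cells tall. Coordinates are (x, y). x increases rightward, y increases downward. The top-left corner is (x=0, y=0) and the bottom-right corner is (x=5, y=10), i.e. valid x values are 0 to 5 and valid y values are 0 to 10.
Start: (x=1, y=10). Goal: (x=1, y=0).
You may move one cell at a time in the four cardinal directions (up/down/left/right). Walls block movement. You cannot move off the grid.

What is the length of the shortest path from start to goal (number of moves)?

BFS from (x=1, y=10) until reaching (x=1, y=0):
  Distance 0: (x=1, y=10)
  Distance 1: (x=1, y=9), (x=0, y=10), (x=2, y=10)
  Distance 2: (x=1, y=8), (x=0, y=9)
  Distance 3: (x=1, y=7), (x=0, y=8), (x=2, y=8)
  Distance 4: (x=1, y=6), (x=0, y=7), (x=3, y=8)
  Distance 5: (x=1, y=5), (x=0, y=6), (x=2, y=6), (x=3, y=7), (x=3, y=9)
  Distance 6: (x=1, y=4), (x=2, y=5), (x=3, y=6), (x=4, y=7), (x=4, y=9)
  Distance 7: (x=1, y=3), (x=2, y=4), (x=3, y=5), (x=4, y=6), (x=5, y=7), (x=5, y=9), (x=4, y=10)
  Distance 8: (x=1, y=2), (x=0, y=3), (x=2, y=3), (x=3, y=4), (x=4, y=5), (x=5, y=6), (x=5, y=8), (x=5, y=10)
  Distance 9: (x=1, y=1), (x=3, y=3), (x=4, y=4), (x=5, y=5)
  Distance 10: (x=1, y=0), (x=0, y=1), (x=2, y=1), (x=3, y=2), (x=4, y=3), (x=5, y=4)  <- goal reached here
One shortest path (10 moves): (x=1, y=10) -> (x=1, y=9) -> (x=1, y=8) -> (x=1, y=7) -> (x=1, y=6) -> (x=1, y=5) -> (x=1, y=4) -> (x=1, y=3) -> (x=1, y=2) -> (x=1, y=1) -> (x=1, y=0)

Answer: Shortest path length: 10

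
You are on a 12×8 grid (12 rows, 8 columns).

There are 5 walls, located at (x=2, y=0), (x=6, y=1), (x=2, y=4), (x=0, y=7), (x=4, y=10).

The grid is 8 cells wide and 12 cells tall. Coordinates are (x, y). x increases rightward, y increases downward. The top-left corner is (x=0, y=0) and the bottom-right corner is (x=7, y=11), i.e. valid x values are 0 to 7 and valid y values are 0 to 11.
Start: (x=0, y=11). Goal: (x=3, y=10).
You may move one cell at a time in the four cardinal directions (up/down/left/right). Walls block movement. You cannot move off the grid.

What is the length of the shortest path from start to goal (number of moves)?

BFS from (x=0, y=11) until reaching (x=3, y=10):
  Distance 0: (x=0, y=11)
  Distance 1: (x=0, y=10), (x=1, y=11)
  Distance 2: (x=0, y=9), (x=1, y=10), (x=2, y=11)
  Distance 3: (x=0, y=8), (x=1, y=9), (x=2, y=10), (x=3, y=11)
  Distance 4: (x=1, y=8), (x=2, y=9), (x=3, y=10), (x=4, y=11)  <- goal reached here
One shortest path (4 moves): (x=0, y=11) -> (x=1, y=11) -> (x=2, y=11) -> (x=3, y=11) -> (x=3, y=10)

Answer: Shortest path length: 4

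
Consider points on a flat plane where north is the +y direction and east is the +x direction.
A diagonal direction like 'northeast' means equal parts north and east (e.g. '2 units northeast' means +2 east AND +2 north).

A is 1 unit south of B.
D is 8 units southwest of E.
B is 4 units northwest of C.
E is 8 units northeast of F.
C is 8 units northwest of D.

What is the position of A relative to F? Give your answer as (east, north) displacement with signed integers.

Place F at the origin (east=0, north=0).
  E is 8 units northeast of F: delta (east=+8, north=+8); E at (east=8, north=8).
  D is 8 units southwest of E: delta (east=-8, north=-8); D at (east=0, north=0).
  C is 8 units northwest of D: delta (east=-8, north=+8); C at (east=-8, north=8).
  B is 4 units northwest of C: delta (east=-4, north=+4); B at (east=-12, north=12).
  A is 1 unit south of B: delta (east=+0, north=-1); A at (east=-12, north=11).
Therefore A relative to F: (east=-12, north=11).

Answer: A is at (east=-12, north=11) relative to F.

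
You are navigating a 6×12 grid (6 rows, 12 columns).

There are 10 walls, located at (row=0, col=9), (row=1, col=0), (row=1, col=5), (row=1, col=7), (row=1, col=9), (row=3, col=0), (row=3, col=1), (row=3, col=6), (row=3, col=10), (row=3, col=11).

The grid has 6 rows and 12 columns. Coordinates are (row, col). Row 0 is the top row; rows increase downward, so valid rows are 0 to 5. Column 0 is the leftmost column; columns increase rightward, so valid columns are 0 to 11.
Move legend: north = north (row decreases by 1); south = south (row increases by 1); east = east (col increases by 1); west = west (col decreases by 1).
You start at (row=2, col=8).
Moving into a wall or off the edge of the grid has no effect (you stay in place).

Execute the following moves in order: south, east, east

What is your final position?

Answer: Final position: (row=3, col=9)

Derivation:
Start: (row=2, col=8)
  south (south): (row=2, col=8) -> (row=3, col=8)
  east (east): (row=3, col=8) -> (row=3, col=9)
  east (east): blocked, stay at (row=3, col=9)
Final: (row=3, col=9)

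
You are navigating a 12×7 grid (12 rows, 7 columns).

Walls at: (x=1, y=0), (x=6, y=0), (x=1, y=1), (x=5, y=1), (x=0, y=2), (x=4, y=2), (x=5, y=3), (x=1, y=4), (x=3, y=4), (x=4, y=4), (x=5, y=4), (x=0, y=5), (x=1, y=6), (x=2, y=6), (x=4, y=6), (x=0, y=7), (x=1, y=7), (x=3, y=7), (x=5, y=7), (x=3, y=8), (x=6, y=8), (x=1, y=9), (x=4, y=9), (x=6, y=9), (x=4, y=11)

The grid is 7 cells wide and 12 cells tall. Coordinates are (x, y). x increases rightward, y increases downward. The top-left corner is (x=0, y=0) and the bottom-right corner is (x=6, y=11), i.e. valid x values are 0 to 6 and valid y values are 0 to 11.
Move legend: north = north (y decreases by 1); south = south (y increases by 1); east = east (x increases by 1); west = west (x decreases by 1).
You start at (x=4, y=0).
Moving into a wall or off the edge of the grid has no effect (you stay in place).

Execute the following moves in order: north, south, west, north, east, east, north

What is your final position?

Start: (x=4, y=0)
  north (north): blocked, stay at (x=4, y=0)
  south (south): (x=4, y=0) -> (x=4, y=1)
  west (west): (x=4, y=1) -> (x=3, y=1)
  north (north): (x=3, y=1) -> (x=3, y=0)
  east (east): (x=3, y=0) -> (x=4, y=0)
  east (east): (x=4, y=0) -> (x=5, y=0)
  north (north): blocked, stay at (x=5, y=0)
Final: (x=5, y=0)

Answer: Final position: (x=5, y=0)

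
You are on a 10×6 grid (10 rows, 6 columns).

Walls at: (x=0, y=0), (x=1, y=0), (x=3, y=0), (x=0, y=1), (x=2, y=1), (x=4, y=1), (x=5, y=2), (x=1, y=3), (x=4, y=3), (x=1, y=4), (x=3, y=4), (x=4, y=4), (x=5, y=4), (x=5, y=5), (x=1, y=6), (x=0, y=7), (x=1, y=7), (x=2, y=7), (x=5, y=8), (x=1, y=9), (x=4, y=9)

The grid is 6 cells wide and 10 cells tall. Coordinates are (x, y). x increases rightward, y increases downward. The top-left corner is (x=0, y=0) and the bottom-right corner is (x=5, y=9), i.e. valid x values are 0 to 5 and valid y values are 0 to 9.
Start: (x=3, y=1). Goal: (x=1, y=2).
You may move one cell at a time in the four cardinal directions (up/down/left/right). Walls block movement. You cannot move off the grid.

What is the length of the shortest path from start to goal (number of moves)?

BFS from (x=3, y=1) until reaching (x=1, y=2):
  Distance 0: (x=3, y=1)
  Distance 1: (x=3, y=2)
  Distance 2: (x=2, y=2), (x=4, y=2), (x=3, y=3)
  Distance 3: (x=1, y=2), (x=2, y=3)  <- goal reached here
One shortest path (3 moves): (x=3, y=1) -> (x=3, y=2) -> (x=2, y=2) -> (x=1, y=2)

Answer: Shortest path length: 3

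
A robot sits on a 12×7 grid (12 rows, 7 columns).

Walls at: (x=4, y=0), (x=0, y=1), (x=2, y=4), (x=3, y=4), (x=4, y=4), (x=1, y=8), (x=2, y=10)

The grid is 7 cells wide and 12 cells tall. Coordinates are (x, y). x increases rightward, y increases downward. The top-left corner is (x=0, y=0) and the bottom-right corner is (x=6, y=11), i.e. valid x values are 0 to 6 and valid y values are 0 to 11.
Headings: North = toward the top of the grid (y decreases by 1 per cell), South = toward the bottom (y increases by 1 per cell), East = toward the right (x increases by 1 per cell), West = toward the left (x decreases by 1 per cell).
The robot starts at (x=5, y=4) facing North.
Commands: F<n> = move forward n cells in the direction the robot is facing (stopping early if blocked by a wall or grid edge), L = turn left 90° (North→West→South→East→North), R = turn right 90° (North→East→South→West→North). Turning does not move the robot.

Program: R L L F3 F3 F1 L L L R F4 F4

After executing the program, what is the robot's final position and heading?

Start: (x=5, y=4), facing North
  R: turn right, now facing East
  L: turn left, now facing North
  L: turn left, now facing West
  F3: move forward 0/3 (blocked), now at (x=5, y=4)
  F3: move forward 0/3 (blocked), now at (x=5, y=4)
  F1: move forward 0/1 (blocked), now at (x=5, y=4)
  L: turn left, now facing South
  L: turn left, now facing East
  L: turn left, now facing North
  R: turn right, now facing East
  F4: move forward 1/4 (blocked), now at (x=6, y=4)
  F4: move forward 0/4 (blocked), now at (x=6, y=4)
Final: (x=6, y=4), facing East

Answer: Final position: (x=6, y=4), facing East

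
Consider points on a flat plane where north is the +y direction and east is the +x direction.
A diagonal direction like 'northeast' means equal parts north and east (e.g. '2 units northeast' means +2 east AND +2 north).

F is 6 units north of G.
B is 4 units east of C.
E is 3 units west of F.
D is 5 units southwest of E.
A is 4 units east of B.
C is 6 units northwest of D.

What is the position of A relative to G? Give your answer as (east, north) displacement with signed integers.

Place G at the origin (east=0, north=0).
  F is 6 units north of G: delta (east=+0, north=+6); F at (east=0, north=6).
  E is 3 units west of F: delta (east=-3, north=+0); E at (east=-3, north=6).
  D is 5 units southwest of E: delta (east=-5, north=-5); D at (east=-8, north=1).
  C is 6 units northwest of D: delta (east=-6, north=+6); C at (east=-14, north=7).
  B is 4 units east of C: delta (east=+4, north=+0); B at (east=-10, north=7).
  A is 4 units east of B: delta (east=+4, north=+0); A at (east=-6, north=7).
Therefore A relative to G: (east=-6, north=7).

Answer: A is at (east=-6, north=7) relative to G.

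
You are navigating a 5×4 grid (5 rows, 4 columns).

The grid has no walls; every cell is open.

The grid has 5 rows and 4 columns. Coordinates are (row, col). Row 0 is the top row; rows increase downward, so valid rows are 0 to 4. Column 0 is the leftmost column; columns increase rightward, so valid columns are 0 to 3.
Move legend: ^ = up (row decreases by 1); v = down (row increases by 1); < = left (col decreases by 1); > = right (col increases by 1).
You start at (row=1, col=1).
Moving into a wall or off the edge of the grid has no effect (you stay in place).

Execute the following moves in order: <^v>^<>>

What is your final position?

Start: (row=1, col=1)
  < (left): (row=1, col=1) -> (row=1, col=0)
  ^ (up): (row=1, col=0) -> (row=0, col=0)
  v (down): (row=0, col=0) -> (row=1, col=0)
  > (right): (row=1, col=0) -> (row=1, col=1)
  ^ (up): (row=1, col=1) -> (row=0, col=1)
  < (left): (row=0, col=1) -> (row=0, col=0)
  > (right): (row=0, col=0) -> (row=0, col=1)
  > (right): (row=0, col=1) -> (row=0, col=2)
Final: (row=0, col=2)

Answer: Final position: (row=0, col=2)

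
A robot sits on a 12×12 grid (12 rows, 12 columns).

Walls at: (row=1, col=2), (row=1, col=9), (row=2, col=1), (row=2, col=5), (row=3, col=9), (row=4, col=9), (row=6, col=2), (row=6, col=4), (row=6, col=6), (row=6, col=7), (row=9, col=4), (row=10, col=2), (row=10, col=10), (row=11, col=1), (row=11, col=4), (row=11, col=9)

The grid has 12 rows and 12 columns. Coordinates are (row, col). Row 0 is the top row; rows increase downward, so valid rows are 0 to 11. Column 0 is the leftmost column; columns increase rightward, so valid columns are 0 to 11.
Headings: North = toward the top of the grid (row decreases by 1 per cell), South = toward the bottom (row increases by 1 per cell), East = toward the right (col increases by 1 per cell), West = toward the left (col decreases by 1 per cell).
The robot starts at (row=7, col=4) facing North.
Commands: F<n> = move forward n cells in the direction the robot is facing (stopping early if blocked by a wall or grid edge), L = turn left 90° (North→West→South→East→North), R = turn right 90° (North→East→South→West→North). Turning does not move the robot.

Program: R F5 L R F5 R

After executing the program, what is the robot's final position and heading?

Start: (row=7, col=4), facing North
  R: turn right, now facing East
  F5: move forward 5, now at (row=7, col=9)
  L: turn left, now facing North
  R: turn right, now facing East
  F5: move forward 2/5 (blocked), now at (row=7, col=11)
  R: turn right, now facing South
Final: (row=7, col=11), facing South

Answer: Final position: (row=7, col=11), facing South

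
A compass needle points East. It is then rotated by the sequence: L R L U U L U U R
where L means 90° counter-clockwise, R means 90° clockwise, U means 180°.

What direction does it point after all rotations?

Start: East
  L (left (90° counter-clockwise)) -> North
  R (right (90° clockwise)) -> East
  L (left (90° counter-clockwise)) -> North
  U (U-turn (180°)) -> South
  U (U-turn (180°)) -> North
  L (left (90° counter-clockwise)) -> West
  U (U-turn (180°)) -> East
  U (U-turn (180°)) -> West
  R (right (90° clockwise)) -> North
Final: North

Answer: Final heading: North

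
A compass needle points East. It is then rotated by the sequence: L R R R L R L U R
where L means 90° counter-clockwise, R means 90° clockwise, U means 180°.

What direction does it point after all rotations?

Answer: Final heading: East

Derivation:
Start: East
  L (left (90° counter-clockwise)) -> North
  R (right (90° clockwise)) -> East
  R (right (90° clockwise)) -> South
  R (right (90° clockwise)) -> West
  L (left (90° counter-clockwise)) -> South
  R (right (90° clockwise)) -> West
  L (left (90° counter-clockwise)) -> South
  U (U-turn (180°)) -> North
  R (right (90° clockwise)) -> East
Final: East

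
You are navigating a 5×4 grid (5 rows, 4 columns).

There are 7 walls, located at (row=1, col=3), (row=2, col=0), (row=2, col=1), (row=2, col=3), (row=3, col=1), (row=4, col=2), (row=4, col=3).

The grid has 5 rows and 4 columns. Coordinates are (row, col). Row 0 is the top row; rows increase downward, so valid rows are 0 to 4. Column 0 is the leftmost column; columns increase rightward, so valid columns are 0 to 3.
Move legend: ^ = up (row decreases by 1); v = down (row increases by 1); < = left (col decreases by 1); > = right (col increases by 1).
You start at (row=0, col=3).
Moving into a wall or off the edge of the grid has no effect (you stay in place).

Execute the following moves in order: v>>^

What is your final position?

Start: (row=0, col=3)
  v (down): blocked, stay at (row=0, col=3)
  > (right): blocked, stay at (row=0, col=3)
  > (right): blocked, stay at (row=0, col=3)
  ^ (up): blocked, stay at (row=0, col=3)
Final: (row=0, col=3)

Answer: Final position: (row=0, col=3)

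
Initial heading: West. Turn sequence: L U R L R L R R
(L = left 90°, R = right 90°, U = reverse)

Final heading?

Start: West
  L (left (90° counter-clockwise)) -> South
  U (U-turn (180°)) -> North
  R (right (90° clockwise)) -> East
  L (left (90° counter-clockwise)) -> North
  R (right (90° clockwise)) -> East
  L (left (90° counter-clockwise)) -> North
  R (right (90° clockwise)) -> East
  R (right (90° clockwise)) -> South
Final: South

Answer: Final heading: South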